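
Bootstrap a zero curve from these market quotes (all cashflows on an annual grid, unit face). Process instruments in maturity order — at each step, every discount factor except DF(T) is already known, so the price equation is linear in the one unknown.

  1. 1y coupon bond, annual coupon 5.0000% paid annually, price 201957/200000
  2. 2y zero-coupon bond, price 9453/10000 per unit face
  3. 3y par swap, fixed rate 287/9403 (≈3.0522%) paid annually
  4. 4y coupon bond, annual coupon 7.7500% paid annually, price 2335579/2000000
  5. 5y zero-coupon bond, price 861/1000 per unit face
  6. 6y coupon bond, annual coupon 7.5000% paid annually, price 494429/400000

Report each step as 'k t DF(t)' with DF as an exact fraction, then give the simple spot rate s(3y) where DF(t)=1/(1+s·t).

step 1 [1y] bond c/1=1/20: DF=(201957/200000 − 1/20·(0))/(1+1/20) = 9617/10000 ≈ 0.961700
step 2 [2y] zero: DF = P = 9453/10000 ≈ 0.945300
step 3 [3y] swap r/1=287/9403: DF=(1 − 287/9403·(0.961700+0.945300))/(1+287/9403) = 9139/10000 ≈ 0.913900
step 4 [4y] bond c/1=31/400: DF=(2335579/2000000 − 31/400·(0.961700+0.945300+0.913900))/(1+31/400) = 8809/10000 ≈ 0.880900
step 5 [5y] zero: DF = P = 861/1000 ≈ 0.861000
step 6 [6y] bond c/1=3/40: DF=(494429/400000 − 3/40·(0.961700+0.945300+0.913900+0.880900+0.861000))/(1+3/40) = 1663/2000 ≈ 0.831500

1 1 9617/10000
2 2 9453/10000
3 3 9139/10000
4 4 8809/10000
5 5 861/1000
6 6 1663/2000
s(3y) = (1/(9139/10000) − 1)/(3) = 287/9139 ≈ 3.1404%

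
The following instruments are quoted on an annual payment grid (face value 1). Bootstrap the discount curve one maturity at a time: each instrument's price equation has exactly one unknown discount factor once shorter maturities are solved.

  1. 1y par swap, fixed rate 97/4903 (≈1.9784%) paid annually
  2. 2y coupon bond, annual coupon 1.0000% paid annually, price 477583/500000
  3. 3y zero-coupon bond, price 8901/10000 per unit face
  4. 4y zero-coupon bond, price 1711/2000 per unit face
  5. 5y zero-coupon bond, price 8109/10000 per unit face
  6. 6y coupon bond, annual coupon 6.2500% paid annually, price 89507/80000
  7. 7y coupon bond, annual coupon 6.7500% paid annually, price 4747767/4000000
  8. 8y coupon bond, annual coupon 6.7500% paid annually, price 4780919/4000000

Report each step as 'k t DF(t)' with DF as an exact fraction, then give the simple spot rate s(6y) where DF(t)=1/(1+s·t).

step 1 [1y] swap r/1=97/4903: DF=(1 − 97/4903·(0))/(1+97/4903) = 4903/5000 ≈ 0.980600
step 2 [2y] bond c/1=1/100: DF=(477583/500000 − 1/100·(0.980600))/(1+1/100) = 117/125 ≈ 0.936000
step 3 [3y] zero: DF = P = 8901/10000 ≈ 0.890100
step 4 [4y] zero: DF = P = 1711/2000 ≈ 0.855500
step 5 [5y] zero: DF = P = 8109/10000 ≈ 0.810900
step 6 [6y] bond c/1=1/16: DF=(89507/80000 − 1/16·(0.980600+0.936000+0.890100+0.855500+0.810900))/(1+1/16) = 7899/10000 ≈ 0.789900
step 7 [7y] bond c/1=27/400: DF=(4747767/4000000 − 27/400·(0.980600+0.936000+0.890100+0.855500+0.810900+0.789900))/(1+27/400) = 7791/10000 ≈ 0.779100
step 8 [8y] bond c/1=27/400: DF=(4780919/4000000 − 27/400·(0.980600+0.936000+0.890100+0.855500+0.810900+0.789900+0.779100))/(1+27/400) = 461/625 ≈ 0.737600

1 1 4903/5000
2 2 117/125
3 3 8901/10000
4 4 1711/2000
5 5 8109/10000
6 6 7899/10000
7 7 7791/10000
8 8 461/625
s(6y) = (1/(7899/10000) − 1)/(6) = 2101/47394 ≈ 4.4331%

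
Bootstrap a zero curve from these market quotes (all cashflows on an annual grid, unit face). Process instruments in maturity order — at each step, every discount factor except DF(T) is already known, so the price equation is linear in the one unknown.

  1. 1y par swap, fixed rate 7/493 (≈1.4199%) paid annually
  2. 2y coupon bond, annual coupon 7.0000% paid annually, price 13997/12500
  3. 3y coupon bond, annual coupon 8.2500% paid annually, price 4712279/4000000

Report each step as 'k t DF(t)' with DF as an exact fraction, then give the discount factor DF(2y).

step 1 [1y] swap r/1=7/493: DF=(1 − 7/493·(0))/(1+7/493) = 493/500 ≈ 0.986000
step 2 [2y] bond c/1=7/100: DF=(13997/12500 − 7/100·(0.986000))/(1+7/100) = 491/500 ≈ 0.982000
step 3 [3y] bond c/1=33/400: DF=(4712279/4000000 − 33/400·(0.986000+0.982000))/(1+33/400) = 9383/10000 ≈ 0.938300

1 1 493/500
2 2 491/500
3 3 9383/10000
DF(2y) = 491/500 ≈ 0.982000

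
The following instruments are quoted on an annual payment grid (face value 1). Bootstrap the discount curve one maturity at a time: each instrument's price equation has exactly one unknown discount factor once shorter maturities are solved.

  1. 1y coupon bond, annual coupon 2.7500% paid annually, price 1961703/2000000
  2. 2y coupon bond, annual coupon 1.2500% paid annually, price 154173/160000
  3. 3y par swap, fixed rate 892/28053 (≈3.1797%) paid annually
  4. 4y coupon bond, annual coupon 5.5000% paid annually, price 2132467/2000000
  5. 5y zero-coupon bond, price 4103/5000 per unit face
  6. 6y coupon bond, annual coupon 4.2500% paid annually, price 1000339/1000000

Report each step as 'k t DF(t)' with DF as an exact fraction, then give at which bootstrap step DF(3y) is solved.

step 1 [1y] bond c/1=11/400: DF=(1961703/2000000 − 11/400·(0))/(1+11/400) = 4773/5000 ≈ 0.954600
step 2 [2y] bond c/1=1/80: DF=(154173/160000 − 1/80·(0.954600))/(1+1/80) = 9399/10000 ≈ 0.939900
step 3 [3y] swap r/1=892/28053: DF=(1 − 892/28053·(0.954600+0.939900))/(1+892/28053) = 2277/2500 ≈ 0.910800
step 4 [4y] bond c/1=11/200: DF=(2132467/2000000 − 11/200·(0.954600+0.939900+0.910800))/(1+11/200) = 2161/2500 ≈ 0.864400
step 5 [5y] zero: DF = P = 4103/5000 ≈ 0.820600
step 6 [6y] bond c/1=17/400: DF=(1000339/1000000 − 17/400·(0.954600+0.939900+0.910800+0.864400+0.820600))/(1+17/400) = 1553/2000 ≈ 0.776500

1 1 4773/5000
2 2 9399/10000
3 3 2277/2500
4 4 2161/2500
5 5 4103/5000
6 6 1553/2000
DF(3y) is solved at step 3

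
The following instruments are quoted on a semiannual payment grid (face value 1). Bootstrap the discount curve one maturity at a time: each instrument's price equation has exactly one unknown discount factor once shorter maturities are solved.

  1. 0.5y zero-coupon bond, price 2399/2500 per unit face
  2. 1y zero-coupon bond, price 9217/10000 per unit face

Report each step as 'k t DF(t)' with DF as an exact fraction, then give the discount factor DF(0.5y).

step 1 [0.5y] zero: DF = P = 2399/2500 ≈ 0.959600
step 2 [1y] zero: DF = P = 9217/10000 ≈ 0.921700

1 1/2 2399/2500
2 1 9217/10000
DF(0.5y) = 2399/2500 ≈ 0.959600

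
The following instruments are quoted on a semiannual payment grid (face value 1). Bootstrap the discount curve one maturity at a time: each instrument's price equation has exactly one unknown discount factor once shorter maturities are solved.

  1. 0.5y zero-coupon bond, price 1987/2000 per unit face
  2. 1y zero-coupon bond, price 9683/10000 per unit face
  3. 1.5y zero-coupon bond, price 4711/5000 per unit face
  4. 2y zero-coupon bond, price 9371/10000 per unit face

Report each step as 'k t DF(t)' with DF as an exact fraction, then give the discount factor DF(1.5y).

step 1 [0.5y] zero: DF = P = 1987/2000 ≈ 0.993500
step 2 [1y] zero: DF = P = 9683/10000 ≈ 0.968300
step 3 [1.5y] zero: DF = P = 4711/5000 ≈ 0.942200
step 4 [2y] zero: DF = P = 9371/10000 ≈ 0.937100

1 1/2 1987/2000
2 1 9683/10000
3 3/2 4711/5000
4 2 9371/10000
DF(1.5y) = 4711/5000 ≈ 0.942200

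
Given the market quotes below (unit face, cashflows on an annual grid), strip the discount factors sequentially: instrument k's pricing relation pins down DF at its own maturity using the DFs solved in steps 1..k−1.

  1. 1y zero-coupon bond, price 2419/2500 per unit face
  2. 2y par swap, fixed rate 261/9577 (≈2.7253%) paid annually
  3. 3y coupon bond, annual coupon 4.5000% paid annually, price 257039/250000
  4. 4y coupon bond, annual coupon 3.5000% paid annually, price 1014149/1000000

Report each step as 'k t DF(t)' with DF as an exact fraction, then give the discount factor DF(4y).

1 1 2419/2500
2 2 4739/5000
3 3 4507/5000
4 4 4423/5000
DF(4y) = 4423/5000 ≈ 0.884600

step 1 [1y] zero: DF = P = 2419/2500 ≈ 0.967600
step 2 [2y] swap r/1=261/9577: DF=(1 − 261/9577·(0.967600))/(1+261/9577) = 4739/5000 ≈ 0.947800
step 3 [3y] bond c/1=9/200: DF=(257039/250000 − 9/200·(0.967600+0.947800))/(1+9/200) = 4507/5000 ≈ 0.901400
step 4 [4y] bond c/1=7/200: DF=(1014149/1000000 − 7/200·(0.967600+0.947800+0.901400))/(1+7/200) = 4423/5000 ≈ 0.884600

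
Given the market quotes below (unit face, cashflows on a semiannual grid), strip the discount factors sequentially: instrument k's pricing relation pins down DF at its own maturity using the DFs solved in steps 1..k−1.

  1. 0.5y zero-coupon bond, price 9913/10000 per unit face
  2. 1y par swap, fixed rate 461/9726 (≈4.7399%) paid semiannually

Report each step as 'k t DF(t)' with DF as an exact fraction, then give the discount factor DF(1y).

1 1/2 9913/10000
2 1 9539/10000
DF(1y) = 9539/10000 ≈ 0.953900

step 1 [0.5y] zero: DF = P = 9913/10000 ≈ 0.991300
step 2 [1y] swap r/2=461/19452: DF=(1 − 461/19452·(0.991300))/(1+461/19452) = 9539/10000 ≈ 0.953900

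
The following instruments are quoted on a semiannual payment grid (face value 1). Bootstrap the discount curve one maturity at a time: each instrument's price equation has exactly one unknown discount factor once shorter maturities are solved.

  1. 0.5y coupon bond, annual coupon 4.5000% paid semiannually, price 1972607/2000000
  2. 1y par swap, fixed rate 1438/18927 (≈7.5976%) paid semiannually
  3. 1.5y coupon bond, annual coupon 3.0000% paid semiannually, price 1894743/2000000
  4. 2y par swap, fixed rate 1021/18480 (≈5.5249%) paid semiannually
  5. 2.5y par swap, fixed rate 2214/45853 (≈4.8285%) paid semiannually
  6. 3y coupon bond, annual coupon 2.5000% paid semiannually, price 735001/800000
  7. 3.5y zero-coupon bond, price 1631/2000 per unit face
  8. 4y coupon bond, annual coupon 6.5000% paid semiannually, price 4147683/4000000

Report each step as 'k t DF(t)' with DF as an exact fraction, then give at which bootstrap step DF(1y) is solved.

1 1/2 4823/5000
2 1 9281/10000
3 3/2 4527/5000
4 2 8979/10000
5 5/2 8893/10000
6 3 2127/2500
7 7/2 1631/2000
8 4 323/400
DF(1y) is solved at step 2

step 1 [0.5y] bond c/2=9/400: DF=(1972607/2000000 − 9/400·(0))/(1+9/400) = 4823/5000 ≈ 0.964600
step 2 [1y] swap r/2=719/18927: DF=(1 − 719/18927·(0.964600))/(1+719/18927) = 9281/10000 ≈ 0.928100
step 3 [1.5y] bond c/2=3/200: DF=(1894743/2000000 − 3/200·(0.964600+0.928100))/(1+3/200) = 4527/5000 ≈ 0.905400
step 4 [2y] swap r/2=1021/36960: DF=(1 − 1021/36960·(0.964600+0.928100+0.905400))/(1+1021/36960) = 8979/10000 ≈ 0.897900
step 5 [2.5y] swap r/2=1107/45853: DF=(1 − 1107/45853·(0.964600+0.928100+0.905400+0.897900))/(1+1107/45853) = 8893/10000 ≈ 0.889300
step 6 [3y] bond c/2=1/80: DF=(735001/800000 − 1/80·(0.964600+0.928100+0.905400+0.897900+0.889300))/(1+1/80) = 2127/2500 ≈ 0.850800
step 7 [3.5y] zero: DF = P = 1631/2000 ≈ 0.815500
step 8 [4y] bond c/2=13/400: DF=(4147683/4000000 − 13/400·(0.964600+0.928100+0.905400+0.897900+0.889300+0.850800+0.815500))/(1+13/400) = 323/400 ≈ 0.807500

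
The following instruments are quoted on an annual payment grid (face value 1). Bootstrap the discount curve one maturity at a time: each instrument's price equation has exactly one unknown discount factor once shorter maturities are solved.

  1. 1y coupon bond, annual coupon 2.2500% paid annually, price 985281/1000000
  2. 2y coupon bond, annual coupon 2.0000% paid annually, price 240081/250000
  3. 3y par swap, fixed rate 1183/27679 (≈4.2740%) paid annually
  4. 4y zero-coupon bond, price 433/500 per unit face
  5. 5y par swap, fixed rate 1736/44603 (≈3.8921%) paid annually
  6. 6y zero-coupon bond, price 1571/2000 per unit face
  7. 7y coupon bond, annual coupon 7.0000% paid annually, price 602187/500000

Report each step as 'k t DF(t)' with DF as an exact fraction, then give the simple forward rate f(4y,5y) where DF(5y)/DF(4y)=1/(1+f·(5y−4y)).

1 1 2409/2500
2 2 4613/5000
3 3 8817/10000
4 4 433/500
5 5 1033/1250
6 6 1571/2000
7 7 489/625
f(4y,5y) = ((433/500)/(1033/1250) − 1)/(1) = 99/2066 ≈ 4.7919%

step 1 [1y] bond c/1=9/400: DF=(985281/1000000 − 9/400·(0))/(1+9/400) = 2409/2500 ≈ 0.963600
step 2 [2y] bond c/1=1/50: DF=(240081/250000 − 1/50·(0.963600))/(1+1/50) = 4613/5000 ≈ 0.922600
step 3 [3y] swap r/1=1183/27679: DF=(1 − 1183/27679·(0.963600+0.922600))/(1+1183/27679) = 8817/10000 ≈ 0.881700
step 4 [4y] zero: DF = P = 433/500 ≈ 0.866000
step 5 [5y] swap r/1=1736/44603: DF=(1 − 1736/44603·(0.963600+0.922600+0.881700+0.866000))/(1+1736/44603) = 1033/1250 ≈ 0.826400
step 6 [6y] zero: DF = P = 1571/2000 ≈ 0.785500
step 7 [7y] bond c/1=7/100: DF=(602187/500000 − 7/100·(0.963600+0.922600+0.881700+0.866000+0.826400+0.785500))/(1+7/100) = 489/625 ≈ 0.782400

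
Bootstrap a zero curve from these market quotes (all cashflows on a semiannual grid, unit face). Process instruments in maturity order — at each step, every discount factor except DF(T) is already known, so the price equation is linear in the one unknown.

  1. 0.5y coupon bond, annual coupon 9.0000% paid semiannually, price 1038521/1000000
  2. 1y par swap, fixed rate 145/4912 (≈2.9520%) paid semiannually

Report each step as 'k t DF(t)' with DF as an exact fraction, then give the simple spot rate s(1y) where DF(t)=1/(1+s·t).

step 1 [0.5y] bond c/2=9/200: DF=(1038521/1000000 − 9/200·(0))/(1+9/200) = 4969/5000 ≈ 0.993800
step 2 [1y] swap r/2=145/9824: DF=(1 − 145/9824·(0.993800))/(1+145/9824) = 971/1000 ≈ 0.971000

1 1/2 4969/5000
2 1 971/1000
s(1y) = (1/(971/1000) − 1)/(1) = 29/971 ≈ 2.9866%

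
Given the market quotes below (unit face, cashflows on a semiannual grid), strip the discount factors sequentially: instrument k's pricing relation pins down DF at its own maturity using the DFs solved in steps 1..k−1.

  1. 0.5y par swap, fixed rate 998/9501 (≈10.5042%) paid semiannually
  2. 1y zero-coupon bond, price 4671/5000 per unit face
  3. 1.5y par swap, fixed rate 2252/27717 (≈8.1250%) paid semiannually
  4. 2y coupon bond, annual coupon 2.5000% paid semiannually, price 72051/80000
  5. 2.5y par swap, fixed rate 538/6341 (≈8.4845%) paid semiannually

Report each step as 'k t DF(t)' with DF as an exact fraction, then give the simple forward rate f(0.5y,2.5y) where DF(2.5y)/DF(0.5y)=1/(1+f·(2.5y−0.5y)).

1 1/2 9501/10000
2 1 4671/5000
3 3/2 4437/5000
4 2 8553/10000
5 5/2 8117/10000
f(0.5y,2.5y) = ((9501/10000)/(8117/10000) − 1)/(2) = 692/8117 ≈ 8.5253%

step 1 [0.5y] swap r/2=499/9501: DF=(1 − 499/9501·(0))/(1+499/9501) = 9501/10000 ≈ 0.950100
step 2 [1y] zero: DF = P = 4671/5000 ≈ 0.934200
step 3 [1.5y] swap r/2=1126/27717: DF=(1 − 1126/27717·(0.950100+0.934200))/(1+1126/27717) = 4437/5000 ≈ 0.887400
step 4 [2y] bond c/2=1/80: DF=(72051/80000 − 1/80·(0.950100+0.934200+0.887400))/(1+1/80) = 8553/10000 ≈ 0.855300
step 5 [2.5y] swap r/2=269/6341: DF=(1 − 269/6341·(0.950100+0.934200+0.887400+0.855300))/(1+269/6341) = 8117/10000 ≈ 0.811700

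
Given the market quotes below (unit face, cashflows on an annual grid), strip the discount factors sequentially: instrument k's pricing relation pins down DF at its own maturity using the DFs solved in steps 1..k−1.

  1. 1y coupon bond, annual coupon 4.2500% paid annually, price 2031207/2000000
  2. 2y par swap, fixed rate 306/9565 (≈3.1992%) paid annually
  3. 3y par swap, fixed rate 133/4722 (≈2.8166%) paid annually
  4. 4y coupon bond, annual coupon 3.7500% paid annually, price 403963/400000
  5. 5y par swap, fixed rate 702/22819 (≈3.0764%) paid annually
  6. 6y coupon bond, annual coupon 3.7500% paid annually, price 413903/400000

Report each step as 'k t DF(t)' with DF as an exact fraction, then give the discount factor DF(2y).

step 1 [1y] bond c/1=17/400: DF=(2031207/2000000 − 17/400·(0))/(1+17/400) = 4871/5000 ≈ 0.974200
step 2 [2y] swap r/1=306/9565: DF=(1 − 306/9565·(0.974200))/(1+306/9565) = 2347/2500 ≈ 0.938800
step 3 [3y] swap r/1=133/4722: DF=(1 − 133/4722·(0.974200+0.938800))/(1+133/4722) = 4601/5000 ≈ 0.920200
step 4 [4y] bond c/1=3/80: DF=(403963/400000 − 3/80·(0.974200+0.938800+0.920200))/(1+3/80) = 871/1000 ≈ 0.871000
step 5 [5y] swap r/1=702/22819: DF=(1 − 702/22819·(0.974200+0.938800+0.920200+0.871000))/(1+702/22819) = 2149/2500 ≈ 0.859600
step 6 [6y] bond c/1=3/80: DF=(413903/400000 − 3/80·(0.974200+0.938800+0.920200+0.871000+0.859600))/(1+3/80) = 2081/2500 ≈ 0.832400

1 1 4871/5000
2 2 2347/2500
3 3 4601/5000
4 4 871/1000
5 5 2149/2500
6 6 2081/2500
DF(2y) = 2347/2500 ≈ 0.938800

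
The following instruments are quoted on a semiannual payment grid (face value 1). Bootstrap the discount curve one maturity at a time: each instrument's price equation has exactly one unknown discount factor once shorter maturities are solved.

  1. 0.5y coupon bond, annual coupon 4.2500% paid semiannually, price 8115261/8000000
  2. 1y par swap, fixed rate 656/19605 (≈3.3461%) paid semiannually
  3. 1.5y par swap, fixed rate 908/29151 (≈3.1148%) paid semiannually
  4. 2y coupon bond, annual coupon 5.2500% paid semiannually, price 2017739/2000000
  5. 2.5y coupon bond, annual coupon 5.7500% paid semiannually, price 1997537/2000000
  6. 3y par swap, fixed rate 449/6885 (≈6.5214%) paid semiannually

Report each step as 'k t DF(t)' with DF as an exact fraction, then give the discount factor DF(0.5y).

1 1/2 9933/10000
2 1 1209/1250
3 3/2 4773/5000
4 2 1817/2000
5 5/2 108/125
6 3 2051/2500
DF(0.5y) = 9933/10000 ≈ 0.993300

step 1 [0.5y] bond c/2=17/800: DF=(8115261/8000000 − 17/800·(0))/(1+17/800) = 9933/10000 ≈ 0.993300
step 2 [1y] swap r/2=328/19605: DF=(1 − 328/19605·(0.993300))/(1+328/19605) = 1209/1250 ≈ 0.967200
step 3 [1.5y] swap r/2=454/29151: DF=(1 − 454/29151·(0.993300+0.967200))/(1+454/29151) = 4773/5000 ≈ 0.954600
step 4 [2y] bond c/2=21/800: DF=(2017739/2000000 − 21/800·(0.993300+0.967200+0.954600))/(1+21/800) = 1817/2000 ≈ 0.908500
step 5 [2.5y] bond c/2=23/800: DF=(1997537/2000000 − 23/800·(0.993300+0.967200+0.954600+0.908500))/(1+23/800) = 108/125 ≈ 0.864000
step 6 [3y] swap r/2=449/13770: DF=(1 − 449/13770·(0.993300+0.967200+0.954600+0.908500+0.864000))/(1+449/13770) = 2051/2500 ≈ 0.820400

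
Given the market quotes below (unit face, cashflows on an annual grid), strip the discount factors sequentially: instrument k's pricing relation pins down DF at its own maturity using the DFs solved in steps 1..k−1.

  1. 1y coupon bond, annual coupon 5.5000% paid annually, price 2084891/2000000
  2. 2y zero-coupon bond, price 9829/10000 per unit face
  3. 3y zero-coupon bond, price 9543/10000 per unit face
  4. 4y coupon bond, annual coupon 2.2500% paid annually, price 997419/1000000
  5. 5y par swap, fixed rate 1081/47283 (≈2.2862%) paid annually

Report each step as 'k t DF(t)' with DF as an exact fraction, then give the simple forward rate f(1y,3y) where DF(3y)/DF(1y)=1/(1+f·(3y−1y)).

step 1 [1y] bond c/1=11/200: DF=(2084891/2000000 − 11/200·(0))/(1+11/200) = 9881/10000 ≈ 0.988100
step 2 [2y] zero: DF = P = 9829/10000 ≈ 0.982900
step 3 [3y] zero: DF = P = 9543/10000 ≈ 0.954300
step 4 [4y] bond c/1=9/400: DF=(997419/1000000 − 9/400·(0.988100+0.982900+0.954300))/(1+9/400) = 9111/10000 ≈ 0.911100
step 5 [5y] swap r/1=1081/47283: DF=(1 − 1081/47283·(0.988100+0.982900+0.954300+0.911100))/(1+1081/47283) = 8919/10000 ≈ 0.891900

1 1 9881/10000
2 2 9829/10000
3 3 9543/10000
4 4 9111/10000
5 5 8919/10000
f(1y,3y) = ((9881/10000)/(9543/10000) − 1)/(2) = 169/9543 ≈ 1.7709%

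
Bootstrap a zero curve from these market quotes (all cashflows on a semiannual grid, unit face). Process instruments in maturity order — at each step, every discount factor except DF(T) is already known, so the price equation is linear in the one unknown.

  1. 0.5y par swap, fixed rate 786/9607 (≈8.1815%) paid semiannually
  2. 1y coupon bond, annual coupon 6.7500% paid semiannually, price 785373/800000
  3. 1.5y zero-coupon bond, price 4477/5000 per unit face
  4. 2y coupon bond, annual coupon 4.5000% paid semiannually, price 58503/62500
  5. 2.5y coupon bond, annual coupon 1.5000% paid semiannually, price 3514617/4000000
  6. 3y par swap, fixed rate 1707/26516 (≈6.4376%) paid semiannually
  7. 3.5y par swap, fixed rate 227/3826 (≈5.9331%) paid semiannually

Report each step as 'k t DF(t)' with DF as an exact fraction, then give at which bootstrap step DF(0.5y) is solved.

step 1 [0.5y] swap r/2=393/9607: DF=(1 − 393/9607·(0))/(1+393/9607) = 9607/10000 ≈ 0.960700
step 2 [1y] bond c/2=27/800: DF=(785373/800000 − 27/800·(0.960700))/(1+27/800) = 9183/10000 ≈ 0.918300
step 3 [1.5y] zero: DF = P = 4477/5000 ≈ 0.895400
step 4 [2y] bond c/2=9/400: DF=(58503/62500 − 9/400·(0.960700+0.918300+0.895400))/(1+9/400) = 534/625 ≈ 0.854400
step 5 [2.5y] bond c/2=3/400: DF=(3514617/4000000 − 3/400·(0.960700+0.918300+0.895400+0.854400))/(1+3/400) = 8451/10000 ≈ 0.845100
step 6 [3y] swap r/2=1707/53032: DF=(1 − 1707/53032·(0.960700+0.918300+0.895400+0.854400+0.845100))/(1+1707/53032) = 8293/10000 ≈ 0.829300
step 7 [3.5y] swap r/2=227/7652: DF=(1 − 227/7652·(0.960700+0.918300+0.895400+0.854400+0.845100+0.829300))/(1+227/7652) = 1023/1250 ≈ 0.818400

1 1/2 9607/10000
2 1 9183/10000
3 3/2 4477/5000
4 2 534/625
5 5/2 8451/10000
6 3 8293/10000
7 7/2 1023/1250
DF(0.5y) is solved at step 1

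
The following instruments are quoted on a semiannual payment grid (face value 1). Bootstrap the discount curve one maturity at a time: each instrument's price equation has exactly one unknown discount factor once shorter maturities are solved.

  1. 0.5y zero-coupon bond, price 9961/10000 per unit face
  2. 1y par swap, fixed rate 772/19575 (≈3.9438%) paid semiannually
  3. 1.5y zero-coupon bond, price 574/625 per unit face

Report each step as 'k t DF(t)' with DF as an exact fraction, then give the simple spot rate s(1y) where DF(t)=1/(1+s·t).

step 1 [0.5y] zero: DF = P = 9961/10000 ≈ 0.996100
step 2 [1y] swap r/2=386/19575: DF=(1 − 386/19575·(0.996100))/(1+386/19575) = 4807/5000 ≈ 0.961400
step 3 [1.5y] zero: DF = P = 574/625 ≈ 0.918400

1 1/2 9961/10000
2 1 4807/5000
3 3/2 574/625
s(1y) = (1/(4807/5000) − 1)/(1) = 193/4807 ≈ 4.0150%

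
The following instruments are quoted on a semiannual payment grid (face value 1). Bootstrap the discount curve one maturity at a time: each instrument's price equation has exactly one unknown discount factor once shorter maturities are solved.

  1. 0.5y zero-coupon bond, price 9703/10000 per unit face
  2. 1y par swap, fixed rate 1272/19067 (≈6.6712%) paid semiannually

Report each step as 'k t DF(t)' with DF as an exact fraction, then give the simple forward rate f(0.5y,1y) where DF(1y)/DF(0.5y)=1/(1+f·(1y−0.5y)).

1 1/2 9703/10000
2 1 2341/2500
f(0.5y,1y) = ((9703/10000)/(2341/2500) − 1)/(1/2) = 339/4682 ≈ 7.2405%

step 1 [0.5y] zero: DF = P = 9703/10000 ≈ 0.970300
step 2 [1y] swap r/2=636/19067: DF=(1 − 636/19067·(0.970300))/(1+636/19067) = 2341/2500 ≈ 0.936400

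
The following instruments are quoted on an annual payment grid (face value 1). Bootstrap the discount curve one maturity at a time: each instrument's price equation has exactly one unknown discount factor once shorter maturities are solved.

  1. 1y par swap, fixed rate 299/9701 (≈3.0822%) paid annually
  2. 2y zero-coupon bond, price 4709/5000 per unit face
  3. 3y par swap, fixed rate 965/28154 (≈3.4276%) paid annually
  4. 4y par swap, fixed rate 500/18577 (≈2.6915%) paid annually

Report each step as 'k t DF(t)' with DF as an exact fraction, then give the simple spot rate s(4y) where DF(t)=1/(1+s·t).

step 1 [1y] swap r/1=299/9701: DF=(1 − 299/9701·(0))/(1+299/9701) = 9701/10000 ≈ 0.970100
step 2 [2y] zero: DF = P = 4709/5000 ≈ 0.941800
step 3 [3y] swap r/1=965/28154: DF=(1 − 965/28154·(0.970100+0.941800))/(1+965/28154) = 1807/2000 ≈ 0.903500
step 4 [4y] swap r/1=500/18577: DF=(1 − 500/18577·(0.970100+0.941800+0.903500))/(1+500/18577) = 9/10 ≈ 0.900000

1 1 9701/10000
2 2 4709/5000
3 3 1807/2000
4 4 9/10
s(4y) = (1/(9/10) − 1)/(4) = 1/36 ≈ 2.7778%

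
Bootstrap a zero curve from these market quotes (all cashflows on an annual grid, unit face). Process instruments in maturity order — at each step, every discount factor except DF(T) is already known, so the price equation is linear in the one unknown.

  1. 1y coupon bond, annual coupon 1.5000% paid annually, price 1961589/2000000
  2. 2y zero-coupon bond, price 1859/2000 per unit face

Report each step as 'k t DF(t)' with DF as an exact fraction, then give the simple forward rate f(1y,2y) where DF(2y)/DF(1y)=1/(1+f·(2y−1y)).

1 1 9663/10000
2 2 1859/2000
f(1y,2y) = ((9663/10000)/(1859/2000) − 1)/(1) = 368/9295 ≈ 3.9591%

step 1 [1y] bond c/1=3/200: DF=(1961589/2000000 − 3/200·(0))/(1+3/200) = 9663/10000 ≈ 0.966300
step 2 [2y] zero: DF = P = 1859/2000 ≈ 0.929500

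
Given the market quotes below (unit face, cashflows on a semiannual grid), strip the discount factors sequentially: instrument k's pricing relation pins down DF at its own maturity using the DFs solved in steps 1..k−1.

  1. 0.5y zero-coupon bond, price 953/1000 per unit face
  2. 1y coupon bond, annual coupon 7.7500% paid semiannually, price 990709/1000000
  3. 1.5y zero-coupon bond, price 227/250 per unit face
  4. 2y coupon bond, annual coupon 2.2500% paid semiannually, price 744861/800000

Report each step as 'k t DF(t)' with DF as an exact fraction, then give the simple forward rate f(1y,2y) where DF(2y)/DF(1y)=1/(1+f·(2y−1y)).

1 1/2 953/1000
2 1 4591/5000
3 3/2 227/250
4 2 4449/5000
f(1y,2y) = ((4591/5000)/(4449/5000) − 1)/(1) = 142/4449 ≈ 3.1917%

step 1 [0.5y] zero: DF = P = 953/1000 ≈ 0.953000
step 2 [1y] bond c/2=31/800: DF=(990709/1000000 − 31/800·(0.953000))/(1+31/800) = 4591/5000 ≈ 0.918200
step 3 [1.5y] zero: DF = P = 227/250 ≈ 0.908000
step 4 [2y] bond c/2=9/800: DF=(744861/800000 − 9/800·(0.953000+0.918200+0.908000))/(1+9/800) = 4449/5000 ≈ 0.889800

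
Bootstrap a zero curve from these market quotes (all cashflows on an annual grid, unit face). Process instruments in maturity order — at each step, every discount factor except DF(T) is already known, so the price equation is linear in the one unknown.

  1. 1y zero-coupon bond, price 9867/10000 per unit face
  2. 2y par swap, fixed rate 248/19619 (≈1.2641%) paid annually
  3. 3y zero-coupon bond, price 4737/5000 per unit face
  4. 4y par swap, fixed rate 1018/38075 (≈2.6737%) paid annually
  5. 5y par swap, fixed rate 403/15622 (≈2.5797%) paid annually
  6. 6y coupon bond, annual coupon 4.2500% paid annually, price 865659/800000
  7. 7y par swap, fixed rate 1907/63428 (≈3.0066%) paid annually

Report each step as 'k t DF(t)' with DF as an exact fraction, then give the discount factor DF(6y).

step 1 [1y] zero: DF = P = 9867/10000 ≈ 0.986700
step 2 [2y] swap r/1=248/19619: DF=(1 − 248/19619·(0.986700))/(1+248/19619) = 1219/1250 ≈ 0.975200
step 3 [3y] zero: DF = P = 4737/5000 ≈ 0.947400
step 4 [4y] swap r/1=1018/38075: DF=(1 − 1018/38075·(0.986700+0.975200+0.947400))/(1+1018/38075) = 4491/5000 ≈ 0.898200
step 5 [5y] swap r/1=403/15622: DF=(1 − 403/15622·(0.986700+0.975200+0.947400+0.898200))/(1+403/15622) = 8791/10000 ≈ 0.879100
step 6 [6y] bond c/1=17/400: DF=(865659/800000 − 17/400·(0.986700+0.975200+0.947400+0.898200+0.879100))/(1+17/400) = 8469/10000 ≈ 0.846900
step 7 [7y] swap r/1=1907/63428: DF=(1 − 1907/63428·(0.986700+0.975200+0.947400+0.898200+0.879100+0.846900))/(1+1907/63428) = 8093/10000 ≈ 0.809300

1 1 9867/10000
2 2 1219/1250
3 3 4737/5000
4 4 4491/5000
5 5 8791/10000
6 6 8469/10000
7 7 8093/10000
DF(6y) = 8469/10000 ≈ 0.846900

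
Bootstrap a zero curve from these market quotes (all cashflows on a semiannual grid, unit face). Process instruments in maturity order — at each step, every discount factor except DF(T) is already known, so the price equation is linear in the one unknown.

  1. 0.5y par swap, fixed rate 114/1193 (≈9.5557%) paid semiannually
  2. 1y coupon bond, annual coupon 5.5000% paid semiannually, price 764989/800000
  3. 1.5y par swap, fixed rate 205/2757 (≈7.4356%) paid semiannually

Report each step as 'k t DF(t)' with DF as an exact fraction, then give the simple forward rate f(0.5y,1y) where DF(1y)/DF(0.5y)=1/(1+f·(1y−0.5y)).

step 1 [0.5y] swap r/2=57/1193: DF=(1 − 57/1193·(0))/(1+57/1193) = 1193/1250 ≈ 0.954400
step 2 [1y] bond c/2=11/400: DF=(764989/800000 − 11/400·(0.954400))/(1+11/400) = 9051/10000 ≈ 0.905100
step 3 [1.5y] swap r/2=205/5514: DF=(1 − 205/5514·(0.954400+0.905100))/(1+205/5514) = 359/400 ≈ 0.897500

1 1/2 1193/1250
2 1 9051/10000
3 3/2 359/400
f(0.5y,1y) = ((1193/1250)/(9051/10000) − 1)/(1/2) = 986/9051 ≈ 10.8938%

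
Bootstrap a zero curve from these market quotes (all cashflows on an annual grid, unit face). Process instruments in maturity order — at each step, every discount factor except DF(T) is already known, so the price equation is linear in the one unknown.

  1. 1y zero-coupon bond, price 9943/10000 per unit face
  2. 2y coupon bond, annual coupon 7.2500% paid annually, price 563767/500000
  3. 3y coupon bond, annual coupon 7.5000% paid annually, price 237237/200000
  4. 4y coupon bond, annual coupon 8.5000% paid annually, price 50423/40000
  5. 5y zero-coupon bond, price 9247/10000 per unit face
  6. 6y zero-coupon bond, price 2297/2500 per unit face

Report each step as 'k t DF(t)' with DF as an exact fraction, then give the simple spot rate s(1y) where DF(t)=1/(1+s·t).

step 1 [1y] zero: DF = P = 9943/10000 ≈ 0.994300
step 2 [2y] bond c/1=29/400: DF=(563767/500000 − 29/400·(0.994300))/(1+29/400) = 9841/10000 ≈ 0.984100
step 3 [3y] bond c/1=3/40: DF=(237237/200000 − 3/40·(0.994300+0.984100))/(1+3/40) = 4827/5000 ≈ 0.965400
step 4 [4y] bond c/1=17/200: DF=(50423/40000 − 17/200·(0.994300+0.984100+0.965400))/(1+17/200) = 582/625 ≈ 0.931200
step 5 [5y] zero: DF = P = 9247/10000 ≈ 0.924700
step 6 [6y] zero: DF = P = 2297/2500 ≈ 0.918800

1 1 9943/10000
2 2 9841/10000
3 3 4827/5000
4 4 582/625
5 5 9247/10000
6 6 2297/2500
s(1y) = (1/(9943/10000) − 1)/(1) = 57/9943 ≈ 0.5733%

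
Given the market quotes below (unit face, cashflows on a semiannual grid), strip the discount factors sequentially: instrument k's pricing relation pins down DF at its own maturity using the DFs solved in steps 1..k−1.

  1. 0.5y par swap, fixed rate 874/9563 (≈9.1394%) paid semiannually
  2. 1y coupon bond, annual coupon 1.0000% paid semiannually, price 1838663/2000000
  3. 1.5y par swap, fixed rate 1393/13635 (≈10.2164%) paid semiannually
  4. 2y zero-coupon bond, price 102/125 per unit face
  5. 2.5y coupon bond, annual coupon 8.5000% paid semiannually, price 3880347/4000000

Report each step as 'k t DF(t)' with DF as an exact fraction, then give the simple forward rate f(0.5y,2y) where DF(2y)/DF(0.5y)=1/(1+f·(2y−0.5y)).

step 1 [0.5y] swap r/2=437/9563: DF=(1 − 437/9563·(0))/(1+437/9563) = 9563/10000 ≈ 0.956300
step 2 [1y] bond c/2=1/200: DF=(1838663/2000000 − 1/200·(0.956300))/(1+1/200) = 91/100 ≈ 0.910000
step 3 [1.5y] swap r/2=1393/27270: DF=(1 − 1393/27270·(0.956300+0.910000))/(1+1393/27270) = 8607/10000 ≈ 0.860700
step 4 [2y] zero: DF = P = 102/125 ≈ 0.816000
step 5 [2.5y] bond c/2=17/400: DF=(3880347/4000000 − 17/400·(0.956300+0.910000+0.860700+0.816000))/(1+17/400) = 7861/10000 ≈ 0.786100

1 1/2 9563/10000
2 1 91/100
3 3/2 8607/10000
4 2 102/125
5 5/2 7861/10000
f(0.5y,2y) = ((9563/10000)/(102/125) − 1)/(3/2) = 1403/12240 ≈ 11.4624%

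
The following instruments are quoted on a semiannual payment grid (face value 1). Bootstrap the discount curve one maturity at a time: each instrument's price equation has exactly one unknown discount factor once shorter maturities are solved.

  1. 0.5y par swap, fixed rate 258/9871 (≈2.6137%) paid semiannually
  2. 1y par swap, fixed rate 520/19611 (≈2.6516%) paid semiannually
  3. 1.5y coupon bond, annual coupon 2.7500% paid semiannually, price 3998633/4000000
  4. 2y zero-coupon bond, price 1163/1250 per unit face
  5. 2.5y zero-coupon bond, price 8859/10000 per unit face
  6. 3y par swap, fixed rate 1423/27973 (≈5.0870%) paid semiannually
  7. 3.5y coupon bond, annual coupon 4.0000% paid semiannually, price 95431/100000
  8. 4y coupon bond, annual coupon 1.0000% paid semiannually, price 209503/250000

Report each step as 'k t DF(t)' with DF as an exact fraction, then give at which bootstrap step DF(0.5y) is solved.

step 1 [0.5y] swap r/2=129/9871: DF=(1 − 129/9871·(0))/(1+129/9871) = 9871/10000 ≈ 0.987100
step 2 [1y] swap r/2=260/19611: DF=(1 − 260/19611·(0.987100))/(1+260/19611) = 487/500 ≈ 0.974000
step 3 [1.5y] bond c/2=11/800: DF=(3998633/4000000 − 11/800·(0.987100+0.974000))/(1+11/800) = 1919/2000 ≈ 0.959500
step 4 [2y] zero: DF = P = 1163/1250 ≈ 0.930400
step 5 [2.5y] zero: DF = P = 8859/10000 ≈ 0.885900
step 6 [3y] swap r/2=1423/55946: DF=(1 − 1423/55946·(0.987100+0.974000+0.959500+0.930400+0.885900))/(1+1423/55946) = 8577/10000 ≈ 0.857700
step 7 [3.5y] bond c/2=1/50: DF=(95431/100000 − 1/50·(0.987100+0.974000+0.959500+0.930400+0.885900+0.857700))/(1+1/50) = 8259/10000 ≈ 0.825900
step 8 [4y] bond c/2=1/200: DF=(209503/250000 − 1/200·(0.987100+0.974000+0.959500+0.930400+0.885900+0.857700+0.825900))/(1+1/200) = 8019/10000 ≈ 0.801900

1 1/2 9871/10000
2 1 487/500
3 3/2 1919/2000
4 2 1163/1250
5 5/2 8859/10000
6 3 8577/10000
7 7/2 8259/10000
8 4 8019/10000
DF(0.5y) is solved at step 1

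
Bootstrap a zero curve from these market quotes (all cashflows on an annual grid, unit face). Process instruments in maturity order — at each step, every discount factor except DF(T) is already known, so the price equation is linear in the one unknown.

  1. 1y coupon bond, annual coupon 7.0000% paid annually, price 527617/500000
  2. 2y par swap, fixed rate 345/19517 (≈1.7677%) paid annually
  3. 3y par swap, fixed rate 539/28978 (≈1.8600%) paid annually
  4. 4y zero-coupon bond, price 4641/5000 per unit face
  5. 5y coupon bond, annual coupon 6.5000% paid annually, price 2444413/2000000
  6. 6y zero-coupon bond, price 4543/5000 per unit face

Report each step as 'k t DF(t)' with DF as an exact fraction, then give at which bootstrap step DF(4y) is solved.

1 1 4931/5000
2 2 1931/2000
3 3 9461/10000
4 4 4641/5000
5 5 9141/10000
6 6 4543/5000
DF(4y) is solved at step 4

step 1 [1y] bond c/1=7/100: DF=(527617/500000 − 7/100·(0))/(1+7/100) = 4931/5000 ≈ 0.986200
step 2 [2y] swap r/1=345/19517: DF=(1 − 345/19517·(0.986200))/(1+345/19517) = 1931/2000 ≈ 0.965500
step 3 [3y] swap r/1=539/28978: DF=(1 − 539/28978·(0.986200+0.965500))/(1+539/28978) = 9461/10000 ≈ 0.946100
step 4 [4y] zero: DF = P = 4641/5000 ≈ 0.928200
step 5 [5y] bond c/1=13/200: DF=(2444413/2000000 − 13/200·(0.986200+0.965500+0.946100+0.928200))/(1+13/200) = 9141/10000 ≈ 0.914100
step 6 [6y] zero: DF = P = 4543/5000 ≈ 0.908600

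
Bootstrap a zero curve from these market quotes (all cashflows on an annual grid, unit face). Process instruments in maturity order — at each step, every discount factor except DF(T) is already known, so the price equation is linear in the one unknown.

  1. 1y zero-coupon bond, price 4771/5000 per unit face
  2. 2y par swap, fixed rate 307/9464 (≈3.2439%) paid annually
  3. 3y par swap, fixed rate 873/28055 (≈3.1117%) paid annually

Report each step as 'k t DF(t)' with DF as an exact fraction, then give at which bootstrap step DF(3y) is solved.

1 1 4771/5000
2 2 4693/5000
3 3 9127/10000
DF(3y) is solved at step 3

step 1 [1y] zero: DF = P = 4771/5000 ≈ 0.954200
step 2 [2y] swap r/1=307/9464: DF=(1 − 307/9464·(0.954200))/(1+307/9464) = 4693/5000 ≈ 0.938600
step 3 [3y] swap r/1=873/28055: DF=(1 − 873/28055·(0.954200+0.938600))/(1+873/28055) = 9127/10000 ≈ 0.912700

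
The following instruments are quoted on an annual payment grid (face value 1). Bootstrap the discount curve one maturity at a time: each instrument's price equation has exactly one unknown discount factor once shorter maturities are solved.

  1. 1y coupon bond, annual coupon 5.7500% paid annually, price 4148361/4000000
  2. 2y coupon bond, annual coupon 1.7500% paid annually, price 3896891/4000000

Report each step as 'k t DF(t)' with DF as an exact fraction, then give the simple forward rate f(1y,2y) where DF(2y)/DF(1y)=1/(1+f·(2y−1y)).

step 1 [1y] bond c/1=23/400: DF=(4148361/4000000 − 23/400·(0))/(1+23/400) = 9807/10000 ≈ 0.980700
step 2 [2y] bond c/1=7/400: DF=(3896891/4000000 − 7/400·(0.980700))/(1+7/400) = 4703/5000 ≈ 0.940600

1 1 9807/10000
2 2 4703/5000
f(1y,2y) = ((9807/10000)/(4703/5000) − 1)/(1) = 401/9406 ≈ 4.2632%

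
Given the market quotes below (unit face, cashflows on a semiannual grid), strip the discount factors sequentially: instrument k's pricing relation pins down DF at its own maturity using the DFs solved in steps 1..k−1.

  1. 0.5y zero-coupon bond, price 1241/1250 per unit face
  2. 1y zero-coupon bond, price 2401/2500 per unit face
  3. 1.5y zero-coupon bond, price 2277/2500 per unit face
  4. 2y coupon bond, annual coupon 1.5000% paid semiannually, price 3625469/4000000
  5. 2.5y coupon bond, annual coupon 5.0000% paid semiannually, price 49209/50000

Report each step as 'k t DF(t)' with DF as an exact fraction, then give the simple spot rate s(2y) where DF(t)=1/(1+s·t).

step 1 [0.5y] zero: DF = P = 1241/1250 ≈ 0.992800
step 2 [1y] zero: DF = P = 2401/2500 ≈ 0.960400
step 3 [1.5y] zero: DF = P = 2277/2500 ≈ 0.910800
step 4 [2y] bond c/2=3/400: DF=(3625469/4000000 − 3/400·(0.992800+0.960400+0.910800))/(1+3/400) = 8783/10000 ≈ 0.878300
step 5 [2.5y] bond c/2=1/40: DF=(49209/50000 − 1/40·(0.992800+0.960400+0.910800+0.878300))/(1+1/40) = 8689/10000 ≈ 0.868900

1 1/2 1241/1250
2 1 2401/2500
3 3/2 2277/2500
4 2 8783/10000
5 5/2 8689/10000
s(2y) = (1/(8783/10000) − 1)/(2) = 1217/17566 ≈ 6.9282%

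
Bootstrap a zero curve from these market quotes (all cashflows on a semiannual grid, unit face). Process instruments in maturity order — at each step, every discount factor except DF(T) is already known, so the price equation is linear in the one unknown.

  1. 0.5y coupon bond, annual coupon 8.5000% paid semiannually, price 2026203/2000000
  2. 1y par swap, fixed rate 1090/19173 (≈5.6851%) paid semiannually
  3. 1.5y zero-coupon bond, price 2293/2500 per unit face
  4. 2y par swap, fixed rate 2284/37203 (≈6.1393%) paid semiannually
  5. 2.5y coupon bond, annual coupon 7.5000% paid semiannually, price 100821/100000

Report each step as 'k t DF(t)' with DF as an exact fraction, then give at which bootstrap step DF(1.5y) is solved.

1 1/2 4859/5000
2 1 1891/2000
3 3/2 2293/2500
4 2 4429/5000
5 5/2 8373/10000
DF(1.5y) is solved at step 3

step 1 [0.5y] bond c/2=17/400: DF=(2026203/2000000 − 17/400·(0))/(1+17/400) = 4859/5000 ≈ 0.971800
step 2 [1y] swap r/2=545/19173: DF=(1 − 545/19173·(0.971800))/(1+545/19173) = 1891/2000 ≈ 0.945500
step 3 [1.5y] zero: DF = P = 2293/2500 ≈ 0.917200
step 4 [2y] swap r/2=1142/37203: DF=(1 − 1142/37203·(0.971800+0.945500+0.917200))/(1+1142/37203) = 4429/5000 ≈ 0.885800
step 5 [2.5y] bond c/2=3/80: DF=(100821/100000 − 3/80·(0.971800+0.945500+0.917200+0.885800))/(1+3/80) = 8373/10000 ≈ 0.837300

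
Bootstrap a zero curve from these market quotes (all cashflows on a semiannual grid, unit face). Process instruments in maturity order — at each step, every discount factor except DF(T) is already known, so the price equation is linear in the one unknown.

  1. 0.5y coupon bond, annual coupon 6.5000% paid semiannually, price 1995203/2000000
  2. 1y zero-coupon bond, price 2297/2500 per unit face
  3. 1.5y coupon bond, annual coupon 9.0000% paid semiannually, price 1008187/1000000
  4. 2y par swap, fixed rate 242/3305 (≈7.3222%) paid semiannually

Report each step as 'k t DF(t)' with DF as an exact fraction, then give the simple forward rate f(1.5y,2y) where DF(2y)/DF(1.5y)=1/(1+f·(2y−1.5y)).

step 1 [0.5y] bond c/2=13/400: DF=(1995203/2000000 − 13/400·(0))/(1+13/400) = 4831/5000 ≈ 0.966200
step 2 [1y] zero: DF = P = 2297/2500 ≈ 0.918800
step 3 [1.5y] bond c/2=9/200: DF=(1008187/1000000 − 9/200·(0.966200+0.918800))/(1+9/200) = 2209/2500 ≈ 0.883600
step 4 [2y] swap r/2=121/3305: DF=(1 − 121/3305·(0.966200+0.918800+0.883600))/(1+121/3305) = 8669/10000 ≈ 0.866900

1 1/2 4831/5000
2 1 2297/2500
3 3/2 2209/2500
4 2 8669/10000
f(1.5y,2y) = ((2209/2500)/(8669/10000) − 1)/(1/2) = 334/8669 ≈ 3.8528%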